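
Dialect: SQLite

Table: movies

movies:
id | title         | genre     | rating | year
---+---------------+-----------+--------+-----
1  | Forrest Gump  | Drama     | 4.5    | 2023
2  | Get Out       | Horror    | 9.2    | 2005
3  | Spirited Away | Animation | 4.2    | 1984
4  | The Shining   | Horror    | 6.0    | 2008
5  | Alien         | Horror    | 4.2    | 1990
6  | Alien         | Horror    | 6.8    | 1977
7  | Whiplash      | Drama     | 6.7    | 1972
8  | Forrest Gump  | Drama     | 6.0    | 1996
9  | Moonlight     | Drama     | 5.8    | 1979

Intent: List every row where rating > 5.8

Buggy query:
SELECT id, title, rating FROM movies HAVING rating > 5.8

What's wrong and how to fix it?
Bug: HAVING filters the output of aggregation, but this query has no GROUP BY and no aggregate functions, so SQLite rejects it (HAVING clause on a non-aggregate query); the condition here is per row

Fix: Use WHERE for row-level filtering

Corrected query:
SELECT id, title, rating FROM movies WHERE rating > 5.8

Result:
id | title        | rating
---+--------------+-------
2  | Get Out      | 9.2   
4  | The Shining  | 6     
6  | Alien        | 6.8   
7  | Whiplash     | 6.7   
8  | Forrest Gump | 6     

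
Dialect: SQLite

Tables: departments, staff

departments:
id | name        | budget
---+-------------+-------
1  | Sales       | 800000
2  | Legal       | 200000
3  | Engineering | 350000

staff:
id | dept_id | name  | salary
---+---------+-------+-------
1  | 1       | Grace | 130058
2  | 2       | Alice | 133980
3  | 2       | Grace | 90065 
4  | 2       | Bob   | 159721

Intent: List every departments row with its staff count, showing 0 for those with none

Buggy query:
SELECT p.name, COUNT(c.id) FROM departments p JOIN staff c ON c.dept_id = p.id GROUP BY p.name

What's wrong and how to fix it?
Bug: INNER JOIN drops departments rows that have no matching staff rows

Fix: Switch to LEFT JOIN to retain unmatched parent rows

Corrected query:
SELECT p.name, COUNT(c.id) FROM departments p LEFT JOIN staff c ON c.dept_id = p.id GROUP BY p.name

Result:
name        | COUNT(c.id)
------------+------------
Engineering | 0          
Legal       | 3          
Sales       | 1          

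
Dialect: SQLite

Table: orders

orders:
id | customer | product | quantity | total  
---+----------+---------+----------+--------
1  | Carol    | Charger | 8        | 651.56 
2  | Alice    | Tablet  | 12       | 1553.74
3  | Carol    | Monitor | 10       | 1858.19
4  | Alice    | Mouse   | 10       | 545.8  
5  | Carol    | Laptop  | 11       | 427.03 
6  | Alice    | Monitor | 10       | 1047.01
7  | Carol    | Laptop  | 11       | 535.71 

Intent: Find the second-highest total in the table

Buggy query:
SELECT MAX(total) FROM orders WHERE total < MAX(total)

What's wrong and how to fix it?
Bug: The inner MAX is an aggregate inside WHERE, which is not allowed

Fix: Compute the overall MAX in a subquery, then take MAX of rows below it

Corrected query:
SELECT MAX(total) FROM orders WHERE total < (SELECT MAX(total) FROM orders)

Result:
MAX(total)
----------
1553.74   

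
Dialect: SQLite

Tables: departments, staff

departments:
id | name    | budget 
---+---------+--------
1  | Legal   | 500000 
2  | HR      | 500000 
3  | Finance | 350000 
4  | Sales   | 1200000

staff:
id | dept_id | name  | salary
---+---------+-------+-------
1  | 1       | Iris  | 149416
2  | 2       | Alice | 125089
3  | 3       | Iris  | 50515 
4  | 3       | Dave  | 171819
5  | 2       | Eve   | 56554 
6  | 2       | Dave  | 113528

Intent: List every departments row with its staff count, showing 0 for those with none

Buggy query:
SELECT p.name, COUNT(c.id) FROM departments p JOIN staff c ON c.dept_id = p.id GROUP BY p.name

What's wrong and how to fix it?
Bug: INNER JOIN drops departments rows that have no matching staff rows

Fix: Switch to LEFT JOIN to retain unmatched parent rows

Corrected query:
SELECT p.name, COUNT(c.id) FROM departments p LEFT JOIN staff c ON c.dept_id = p.id GROUP BY p.name

Result:
name    | COUNT(c.id)
--------+------------
Finance | 2          
HR      | 3          
Legal   | 1          
Sales   | 0          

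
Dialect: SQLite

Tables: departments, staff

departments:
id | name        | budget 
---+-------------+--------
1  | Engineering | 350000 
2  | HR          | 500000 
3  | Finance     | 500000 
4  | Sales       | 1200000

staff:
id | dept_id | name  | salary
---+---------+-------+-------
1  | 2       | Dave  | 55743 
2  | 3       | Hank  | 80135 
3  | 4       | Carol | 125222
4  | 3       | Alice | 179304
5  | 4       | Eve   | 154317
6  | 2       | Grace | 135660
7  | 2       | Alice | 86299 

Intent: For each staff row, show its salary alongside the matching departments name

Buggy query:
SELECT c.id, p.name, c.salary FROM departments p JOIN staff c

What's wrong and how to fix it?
Bug: Missing join condition: each staff row is matched to all departments rows instead of just its own

Fix: Add ON c.dept_id = p.id to the JOIN

Corrected query:
SELECT c.id, p.name, c.salary FROM departments p JOIN staff c ON c.dept_id = p.id

Result:
id | name    | salary
---+---------+-------
1  | HR      | 55743 
2  | Finance | 80135 
3  | Sales   | 125222
4  | Finance | 179304
5  | Sales   | 154317
6  | HR      | 135660
7  | HR      | 86299 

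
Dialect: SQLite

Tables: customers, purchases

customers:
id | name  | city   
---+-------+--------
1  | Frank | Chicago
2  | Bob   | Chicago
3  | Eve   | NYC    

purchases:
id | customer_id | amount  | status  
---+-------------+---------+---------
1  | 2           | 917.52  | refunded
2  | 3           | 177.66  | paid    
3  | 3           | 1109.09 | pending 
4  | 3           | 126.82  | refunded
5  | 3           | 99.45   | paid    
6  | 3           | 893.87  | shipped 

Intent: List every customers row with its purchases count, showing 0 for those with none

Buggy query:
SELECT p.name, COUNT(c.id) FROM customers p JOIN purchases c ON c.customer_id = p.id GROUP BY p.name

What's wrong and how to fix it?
Bug: An inner join excludes parents with zero children

Fix: Use LEFT JOIN so parents without children still appear (COUNT(c.id) gives 0)

Corrected query:
SELECT p.name, COUNT(c.id) FROM customers p LEFT JOIN purchases c ON c.customer_id = p.id GROUP BY p.name

Result:
name  | COUNT(c.id)
------+------------
Bob   | 1          
Eve   | 5          
Frank | 0          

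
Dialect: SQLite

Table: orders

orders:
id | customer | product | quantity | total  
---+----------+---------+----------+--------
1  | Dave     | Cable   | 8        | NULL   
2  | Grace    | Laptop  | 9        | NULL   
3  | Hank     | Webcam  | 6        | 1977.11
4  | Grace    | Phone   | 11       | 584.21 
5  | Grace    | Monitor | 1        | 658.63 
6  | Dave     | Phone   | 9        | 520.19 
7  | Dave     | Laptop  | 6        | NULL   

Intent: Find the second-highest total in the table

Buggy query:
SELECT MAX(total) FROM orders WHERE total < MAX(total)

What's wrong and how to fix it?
Bug: The inner MAX is an aggregate inside WHERE, which is not allowed

Fix: Compute the overall MAX in a subquery, then take MAX of rows below it

Corrected query:
SELECT MAX(total) FROM orders WHERE total < (SELECT MAX(total) FROM orders)

Result:
MAX(total)
----------
658.63    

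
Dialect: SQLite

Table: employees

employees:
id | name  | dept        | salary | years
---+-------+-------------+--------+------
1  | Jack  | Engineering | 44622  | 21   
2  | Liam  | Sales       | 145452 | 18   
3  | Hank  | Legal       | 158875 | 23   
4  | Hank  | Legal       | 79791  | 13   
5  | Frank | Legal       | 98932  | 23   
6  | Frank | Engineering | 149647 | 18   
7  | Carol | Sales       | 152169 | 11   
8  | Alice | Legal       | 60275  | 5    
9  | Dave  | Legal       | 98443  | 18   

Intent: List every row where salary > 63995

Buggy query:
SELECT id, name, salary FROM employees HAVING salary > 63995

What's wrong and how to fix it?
Bug: This is a non-aggregate query (no GROUP BY, no aggregates), so in SQLite the HAVING clause is invalid here; a row-level condition belongs in WHERE

Fix: Replace HAVING with WHERE since the condition applies to individual rows

Corrected query:
SELECT id, name, salary FROM employees WHERE salary > 63995

Result:
id | name  | salary
---+-------+-------
2  | Liam  | 145452
3  | Hank  | 158875
4  | Hank  | 79791 
5  | Frank | 98932 
6  | Frank | 149647
7  | Carol | 152169
9  | Dave  | 98443 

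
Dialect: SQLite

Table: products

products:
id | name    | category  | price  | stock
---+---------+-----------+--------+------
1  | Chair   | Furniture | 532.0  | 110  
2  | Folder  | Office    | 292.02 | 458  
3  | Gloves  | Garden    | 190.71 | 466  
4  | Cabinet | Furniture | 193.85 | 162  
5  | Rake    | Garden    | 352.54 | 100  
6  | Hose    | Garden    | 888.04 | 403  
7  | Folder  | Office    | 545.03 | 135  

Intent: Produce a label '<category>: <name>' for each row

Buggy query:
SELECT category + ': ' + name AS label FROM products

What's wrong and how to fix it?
Bug: '+' is numeric addition; on text columns SQLite converts them to 0 instead of concatenating

Fix: Use the || operator for string concatenation

Corrected query:
SELECT category || ': ' || name AS label FROM products

Result:
label             
------------------
Furniture: Chair  
Office: Folder    
Garden: Gloves    
Furniture: Cabinet
Garden: Rake      
Garden: Hose      
Office: Folder    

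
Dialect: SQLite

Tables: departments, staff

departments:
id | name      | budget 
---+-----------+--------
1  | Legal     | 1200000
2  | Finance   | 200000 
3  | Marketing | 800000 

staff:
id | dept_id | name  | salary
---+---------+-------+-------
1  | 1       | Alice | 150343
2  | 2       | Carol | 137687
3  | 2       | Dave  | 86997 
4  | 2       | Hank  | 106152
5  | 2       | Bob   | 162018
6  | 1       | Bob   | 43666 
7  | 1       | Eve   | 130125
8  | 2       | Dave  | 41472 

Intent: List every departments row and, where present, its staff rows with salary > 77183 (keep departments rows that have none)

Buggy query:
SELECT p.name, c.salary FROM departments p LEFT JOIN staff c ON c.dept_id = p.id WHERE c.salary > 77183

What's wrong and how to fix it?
Bug: A WHERE condition on the right-hand table after LEFT JOIN drops unmatched parents

Fix: Move the right-table condition into the ON clause so unmatched parents are kept

Corrected query:
SELECT p.name, c.salary FROM departments p LEFT JOIN staff c ON c.dept_id = p.id AND c.salary > 77183

Result:
name      | salary
----------+-------
Legal     | 130125
Legal     | 150343
Finance   | 86997 
Finance   | 106152
Finance   | 137687
Finance   | 162018
Marketing | NULL  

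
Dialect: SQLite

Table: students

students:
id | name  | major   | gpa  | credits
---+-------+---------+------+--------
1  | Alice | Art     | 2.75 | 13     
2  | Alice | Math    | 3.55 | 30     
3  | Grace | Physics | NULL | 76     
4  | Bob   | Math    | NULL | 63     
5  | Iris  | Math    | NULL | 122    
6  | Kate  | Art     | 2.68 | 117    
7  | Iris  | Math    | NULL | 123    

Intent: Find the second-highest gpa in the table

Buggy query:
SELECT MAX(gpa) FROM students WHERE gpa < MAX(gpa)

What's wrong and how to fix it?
Bug: MAX(gpa) on the right of the comparison is an aggregate-in-WHERE error

Fix: Compute the overall MAX in a subquery, then take MAX of rows below it

Corrected query:
SELECT MAX(gpa) FROM students WHERE gpa < (SELECT MAX(gpa) FROM students)

Result:
MAX(gpa)
--------
2.75    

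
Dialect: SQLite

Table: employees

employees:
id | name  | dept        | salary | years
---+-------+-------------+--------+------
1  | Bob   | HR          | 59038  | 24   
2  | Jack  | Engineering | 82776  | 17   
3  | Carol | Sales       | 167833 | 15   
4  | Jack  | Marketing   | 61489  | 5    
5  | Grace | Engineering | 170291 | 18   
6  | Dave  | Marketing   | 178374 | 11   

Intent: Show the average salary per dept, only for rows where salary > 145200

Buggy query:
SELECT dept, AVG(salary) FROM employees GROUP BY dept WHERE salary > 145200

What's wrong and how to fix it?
Bug: WHERE cannot follow GROUP BY

Fix: Move the WHERE clause before GROUP BY

Corrected query:
SELECT dept, AVG(salary) FROM employees WHERE salary > 145200 GROUP BY dept

Result:
dept        | AVG(salary)
------------+------------
Engineering | 170291     
Marketing   | 178374     
Sales       | 167833     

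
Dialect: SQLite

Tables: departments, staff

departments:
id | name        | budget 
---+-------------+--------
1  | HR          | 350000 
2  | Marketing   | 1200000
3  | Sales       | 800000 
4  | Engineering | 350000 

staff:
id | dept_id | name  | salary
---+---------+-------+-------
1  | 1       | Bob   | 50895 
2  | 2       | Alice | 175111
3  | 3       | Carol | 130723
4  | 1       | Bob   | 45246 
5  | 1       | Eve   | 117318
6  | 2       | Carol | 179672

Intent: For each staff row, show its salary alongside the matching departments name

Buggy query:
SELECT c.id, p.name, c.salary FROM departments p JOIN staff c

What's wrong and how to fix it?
Bug: JOIN with no ON clause produces a cartesian product; every staff row pairs with every departments row

Fix: Specify the join condition linking the foreign key to the parent id

Corrected query:
SELECT c.id, p.name, c.salary FROM departments p JOIN staff c ON c.dept_id = p.id

Result:
id | name      | salary
---+-----------+-------
1  | HR        | 50895 
2  | Marketing | 175111
3  | Sales     | 130723
4  | HR        | 45246 
5  | HR        | 117318
6  | Marketing | 179672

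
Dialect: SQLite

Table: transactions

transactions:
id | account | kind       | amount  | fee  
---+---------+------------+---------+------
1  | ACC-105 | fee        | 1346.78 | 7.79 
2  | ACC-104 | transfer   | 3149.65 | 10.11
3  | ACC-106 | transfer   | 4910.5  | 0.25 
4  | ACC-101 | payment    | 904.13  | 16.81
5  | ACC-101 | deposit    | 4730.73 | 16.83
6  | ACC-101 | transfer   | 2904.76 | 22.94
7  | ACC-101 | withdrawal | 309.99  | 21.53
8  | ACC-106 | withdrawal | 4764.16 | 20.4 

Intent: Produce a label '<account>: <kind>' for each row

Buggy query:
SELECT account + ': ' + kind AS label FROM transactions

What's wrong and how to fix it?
Bug: '+' is numeric addition; on text columns SQLite converts them to 0 instead of concatenating

Fix: Replace + with || to concatenate text

Corrected query:
SELECT account || ': ' || kind AS label FROM transactions

Result:
label              
-------------------
ACC-105: fee       
ACC-104: transfer  
ACC-106: transfer  
ACC-101: payment   
ACC-101: deposit   
ACC-101: transfer  
ACC-101: withdrawal
ACC-106: withdrawal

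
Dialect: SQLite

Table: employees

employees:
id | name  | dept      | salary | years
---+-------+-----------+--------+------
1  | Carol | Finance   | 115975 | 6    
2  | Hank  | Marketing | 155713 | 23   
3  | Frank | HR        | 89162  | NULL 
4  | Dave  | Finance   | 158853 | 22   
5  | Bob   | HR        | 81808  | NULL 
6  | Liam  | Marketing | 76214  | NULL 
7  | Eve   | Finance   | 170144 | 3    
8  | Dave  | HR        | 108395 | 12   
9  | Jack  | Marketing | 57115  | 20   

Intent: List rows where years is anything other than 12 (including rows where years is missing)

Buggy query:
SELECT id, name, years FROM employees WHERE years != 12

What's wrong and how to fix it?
Bug: Inequality against NULL is unknown, not true; rows with NULL are dropped

Fix: Handle NULL separately with IS NULL alongside the inequality

Corrected query:
SELECT id, name, years FROM employees WHERE years != 12 OR years IS NULL

Result:
id | name  | years
---+-------+------
1  | Carol | 6    
2  | Hank  | 23   
3  | Frank | NULL 
4  | Dave  | 22   
5  | Bob   | NULL 
6  | Liam  | NULL 
7  | Eve   | 3    
9  | Jack  | 20   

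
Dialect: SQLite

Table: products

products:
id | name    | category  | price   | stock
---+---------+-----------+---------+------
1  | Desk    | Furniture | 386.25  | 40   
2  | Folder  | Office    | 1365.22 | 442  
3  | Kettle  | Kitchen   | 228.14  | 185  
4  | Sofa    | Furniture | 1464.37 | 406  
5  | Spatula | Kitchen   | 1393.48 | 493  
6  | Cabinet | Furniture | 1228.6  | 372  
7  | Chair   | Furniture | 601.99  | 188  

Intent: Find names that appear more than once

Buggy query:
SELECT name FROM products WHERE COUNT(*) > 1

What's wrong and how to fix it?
Bug: COUNT(*) is an aggregate and cannot be used in WHERE

Fix: GROUP BY name, then filter groups with HAVING COUNT(*) > 1

Corrected query:
SELECT name FROM products GROUP BY name HAVING COUNT(*) > 1

Result:
(no rows)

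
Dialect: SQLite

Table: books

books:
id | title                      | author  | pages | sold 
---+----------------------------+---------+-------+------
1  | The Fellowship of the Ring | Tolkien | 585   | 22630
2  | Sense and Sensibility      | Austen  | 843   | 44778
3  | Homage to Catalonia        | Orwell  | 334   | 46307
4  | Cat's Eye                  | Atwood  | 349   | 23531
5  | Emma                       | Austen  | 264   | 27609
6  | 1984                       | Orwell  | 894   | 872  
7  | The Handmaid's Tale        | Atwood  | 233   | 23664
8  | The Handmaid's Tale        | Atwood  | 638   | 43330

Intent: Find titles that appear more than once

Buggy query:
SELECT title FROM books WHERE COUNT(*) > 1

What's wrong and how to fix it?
Bug: COUNT(*) is an aggregate and cannot be used in WHERE

Fix: Group first, then use HAVING for the count condition

Corrected query:
SELECT title FROM books GROUP BY title HAVING COUNT(*) > 1

Result:
title              
-------------------
The Handmaid's Tale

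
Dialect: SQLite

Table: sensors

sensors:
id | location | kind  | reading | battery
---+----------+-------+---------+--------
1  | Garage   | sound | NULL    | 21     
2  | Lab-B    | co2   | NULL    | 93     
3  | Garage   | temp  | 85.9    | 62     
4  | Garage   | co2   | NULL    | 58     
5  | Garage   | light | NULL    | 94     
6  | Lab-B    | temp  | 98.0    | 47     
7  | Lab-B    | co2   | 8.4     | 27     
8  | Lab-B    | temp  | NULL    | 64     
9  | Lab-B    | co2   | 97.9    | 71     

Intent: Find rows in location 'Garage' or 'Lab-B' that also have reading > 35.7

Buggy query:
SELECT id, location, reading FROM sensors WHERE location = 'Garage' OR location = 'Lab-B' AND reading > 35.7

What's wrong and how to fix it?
Bug: Without parentheses, AND is evaluated before OR, so the reading filter only applies to the 'Lab-B' branch

Fix: Add parentheses around the OR so the AND applies to both alternatives

Corrected query:
SELECT id, location, reading FROM sensors WHERE (location = 'Garage' OR location = 'Lab-B') AND reading > 35.7

Result:
id | location | reading
---+----------+--------
3  | Garage   | 85.9   
6  | Lab-B    | 98     
9  | Lab-B    | 97.9   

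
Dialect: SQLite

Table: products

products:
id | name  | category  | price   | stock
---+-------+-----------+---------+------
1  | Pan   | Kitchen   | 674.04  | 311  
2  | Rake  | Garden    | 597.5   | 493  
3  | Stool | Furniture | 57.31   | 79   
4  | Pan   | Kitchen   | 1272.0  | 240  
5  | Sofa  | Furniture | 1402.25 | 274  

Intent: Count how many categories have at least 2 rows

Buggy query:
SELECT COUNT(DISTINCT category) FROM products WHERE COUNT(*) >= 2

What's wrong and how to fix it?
Bug: COUNT(*) cannot appear in WHERE; the per-group count doesn't exist yet

Fix: Group first with HAVING COUNT(*) >= 2, then COUNT the resulting groups

Corrected query:
SELECT COUNT(*) FROM (SELECT category FROM products GROUP BY category HAVING COUNT(*) >= 2)

Result:
COUNT(*)
--------
2       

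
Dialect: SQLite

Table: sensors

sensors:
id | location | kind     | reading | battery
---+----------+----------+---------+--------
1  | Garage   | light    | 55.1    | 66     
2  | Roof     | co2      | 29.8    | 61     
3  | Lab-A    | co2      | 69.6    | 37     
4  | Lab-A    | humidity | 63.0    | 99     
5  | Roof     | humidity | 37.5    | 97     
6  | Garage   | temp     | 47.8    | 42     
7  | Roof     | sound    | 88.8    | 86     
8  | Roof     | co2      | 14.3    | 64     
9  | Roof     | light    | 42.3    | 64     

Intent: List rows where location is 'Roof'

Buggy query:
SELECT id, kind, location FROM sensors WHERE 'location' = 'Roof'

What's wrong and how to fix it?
Bug: Single quotes denote string literals in SQL; the column name is being compared as a constant string

Fix: Remove the quotes around the column name (or use double quotes for an identifier)

Corrected query:
SELECT id, kind, location FROM sensors WHERE location = 'Roof'

Result:
id | kind     | location
---+----------+---------
2  | co2      | Roof    
5  | humidity | Roof    
7  | sound    | Roof    
8  | co2      | Roof    
9  | light    | Roof    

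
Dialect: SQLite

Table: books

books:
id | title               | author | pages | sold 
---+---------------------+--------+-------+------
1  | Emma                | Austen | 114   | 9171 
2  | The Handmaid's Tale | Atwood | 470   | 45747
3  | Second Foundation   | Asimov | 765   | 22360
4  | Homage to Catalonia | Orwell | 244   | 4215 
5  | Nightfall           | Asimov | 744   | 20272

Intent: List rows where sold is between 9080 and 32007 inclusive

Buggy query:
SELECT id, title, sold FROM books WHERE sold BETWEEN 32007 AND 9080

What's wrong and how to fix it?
Bug: BETWEEN expects the lower bound first; with 32007 AND 9080 the range is empty

Fix: Write BETWEEN 9080 AND 32007

Corrected query:
SELECT id, title, sold FROM books WHERE sold BETWEEN 9080 AND 32007

Result:
id | title             | sold 
---+-------------------+------
1  | Emma              | 9171 
3  | Second Foundation | 22360
5  | Nightfall         | 20272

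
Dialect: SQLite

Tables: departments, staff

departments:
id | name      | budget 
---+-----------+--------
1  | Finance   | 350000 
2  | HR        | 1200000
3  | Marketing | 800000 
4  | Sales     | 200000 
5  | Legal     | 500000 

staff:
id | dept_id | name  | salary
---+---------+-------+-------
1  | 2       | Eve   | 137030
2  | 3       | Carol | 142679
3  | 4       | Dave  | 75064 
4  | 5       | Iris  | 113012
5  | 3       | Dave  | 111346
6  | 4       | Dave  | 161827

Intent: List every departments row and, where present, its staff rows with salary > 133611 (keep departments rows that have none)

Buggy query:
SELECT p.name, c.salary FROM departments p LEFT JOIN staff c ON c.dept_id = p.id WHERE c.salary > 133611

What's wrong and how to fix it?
Bug: A WHERE condition on the right-hand table after LEFT JOIN drops unmatched parents

Fix: Move the right-table condition into the ON clause so unmatched parents are kept

Corrected query:
SELECT p.name, c.salary FROM departments p LEFT JOIN staff c ON c.dept_id = p.id AND c.salary > 133611

Result:
name      | salary
----------+-------
Finance   | NULL  
HR        | 137030
Marketing | 142679
Sales     | 161827
Legal     | NULL  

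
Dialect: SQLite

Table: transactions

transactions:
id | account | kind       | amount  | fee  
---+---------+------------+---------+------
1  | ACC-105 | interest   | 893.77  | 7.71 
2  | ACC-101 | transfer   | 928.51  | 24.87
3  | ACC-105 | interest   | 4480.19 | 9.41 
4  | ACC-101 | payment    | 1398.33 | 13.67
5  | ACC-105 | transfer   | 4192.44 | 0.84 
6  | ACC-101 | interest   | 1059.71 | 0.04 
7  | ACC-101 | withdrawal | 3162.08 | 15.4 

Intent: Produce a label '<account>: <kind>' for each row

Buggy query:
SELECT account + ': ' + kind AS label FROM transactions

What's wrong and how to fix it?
Bug: '+' is numeric addition; on text columns SQLite converts them to 0 instead of concatenating

Fix: Replace + with || to concatenate text

Corrected query:
SELECT account || ': ' || kind AS label FROM transactions

Result:
label              
-------------------
ACC-105: interest  
ACC-101: transfer  
ACC-105: interest  
ACC-101: payment   
ACC-105: transfer  
ACC-101: interest  
ACC-101: withdrawal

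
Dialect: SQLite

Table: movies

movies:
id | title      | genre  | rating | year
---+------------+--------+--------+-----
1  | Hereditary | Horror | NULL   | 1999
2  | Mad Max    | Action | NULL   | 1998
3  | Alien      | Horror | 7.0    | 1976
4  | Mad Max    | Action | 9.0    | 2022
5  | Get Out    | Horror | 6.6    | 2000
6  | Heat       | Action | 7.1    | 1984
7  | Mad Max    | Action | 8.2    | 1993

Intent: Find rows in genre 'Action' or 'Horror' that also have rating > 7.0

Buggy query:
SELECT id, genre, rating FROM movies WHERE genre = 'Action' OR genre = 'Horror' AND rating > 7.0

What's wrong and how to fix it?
Bug: AND binds tighter than OR, so this parses as genre = 'Action' OR (genre = 'Horror' AND rating > 7.0)

Fix: Group the OR with parentheses (or use IN), then AND the threshold

Corrected query:
SELECT id, genre, rating FROM movies WHERE (genre = 'Action' OR genre = 'Horror') AND rating > 7.0

Result:
id | genre  | rating
---+--------+-------
4  | Action | 9     
6  | Action | 7.1   
7  | Action | 8.2   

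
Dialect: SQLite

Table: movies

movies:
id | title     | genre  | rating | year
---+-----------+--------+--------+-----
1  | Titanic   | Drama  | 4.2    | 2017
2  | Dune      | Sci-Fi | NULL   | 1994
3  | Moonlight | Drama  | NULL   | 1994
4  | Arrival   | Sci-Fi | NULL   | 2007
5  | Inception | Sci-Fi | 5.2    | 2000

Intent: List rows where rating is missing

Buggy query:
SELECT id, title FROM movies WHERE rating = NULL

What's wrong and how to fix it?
Bug: Comparing to NULL with '=' never matches; NULL = NULL is unknown, not true

Fix: Use IS NULL to test for NULL

Corrected query:
SELECT id, title FROM movies WHERE rating IS NULL

Result:
id | title    
---+----------
2  | Dune     
3  | Moonlight
4  | Arrival  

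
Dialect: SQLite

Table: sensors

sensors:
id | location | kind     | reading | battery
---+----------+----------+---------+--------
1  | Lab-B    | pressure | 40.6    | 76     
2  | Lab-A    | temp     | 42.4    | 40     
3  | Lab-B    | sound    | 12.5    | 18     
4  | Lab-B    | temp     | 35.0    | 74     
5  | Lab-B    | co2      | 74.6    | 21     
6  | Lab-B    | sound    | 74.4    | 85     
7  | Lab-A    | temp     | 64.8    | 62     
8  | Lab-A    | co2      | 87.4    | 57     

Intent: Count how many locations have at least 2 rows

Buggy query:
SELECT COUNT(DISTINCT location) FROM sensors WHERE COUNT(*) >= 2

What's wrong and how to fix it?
Bug: COUNT(*) cannot appear in WHERE; the per-group count doesn't exist yet

Fix: Group first with HAVING COUNT(*) >= 2, then COUNT the resulting groups

Corrected query:
SELECT COUNT(*) FROM (SELECT location FROM sensors GROUP BY location HAVING COUNT(*) >= 2)

Result:
COUNT(*)
--------
2       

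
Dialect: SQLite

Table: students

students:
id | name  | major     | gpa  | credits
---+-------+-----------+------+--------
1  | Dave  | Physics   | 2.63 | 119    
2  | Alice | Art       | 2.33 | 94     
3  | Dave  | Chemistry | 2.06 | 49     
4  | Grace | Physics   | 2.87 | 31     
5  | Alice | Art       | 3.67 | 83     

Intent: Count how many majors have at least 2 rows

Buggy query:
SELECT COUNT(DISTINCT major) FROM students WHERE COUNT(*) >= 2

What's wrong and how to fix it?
Bug: WHERE filters individual rows, not groups, so a group-level COUNT is invalid there

Fix: Group first with HAVING COUNT(*) >= 2, then COUNT the resulting groups

Corrected query:
SELECT COUNT(*) FROM (SELECT major FROM students GROUP BY major HAVING COUNT(*) >= 2)

Result:
COUNT(*)
--------
2       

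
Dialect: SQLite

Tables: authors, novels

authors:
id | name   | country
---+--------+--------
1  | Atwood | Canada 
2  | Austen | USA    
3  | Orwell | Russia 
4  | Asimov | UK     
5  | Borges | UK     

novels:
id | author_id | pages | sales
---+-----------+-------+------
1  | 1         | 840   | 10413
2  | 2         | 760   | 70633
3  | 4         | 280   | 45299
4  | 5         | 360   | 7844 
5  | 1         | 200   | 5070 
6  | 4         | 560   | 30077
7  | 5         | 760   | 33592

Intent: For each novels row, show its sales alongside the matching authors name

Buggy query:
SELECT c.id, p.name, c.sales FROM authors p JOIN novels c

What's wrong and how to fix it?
Bug: JOIN with no ON clause produces a cartesian product; every novels row pairs with every authors row

Fix: Add ON c.author_id = p.id to the JOIN

Corrected query:
SELECT c.id, p.name, c.sales FROM authors p JOIN novels c ON c.author_id = p.id

Result:
id | name   | sales
---+--------+------
1  | Atwood | 10413
2  | Austen | 70633
3  | Asimov | 45299
4  | Borges | 7844 
5  | Atwood | 5070 
6  | Asimov | 30077
7  | Borges | 33592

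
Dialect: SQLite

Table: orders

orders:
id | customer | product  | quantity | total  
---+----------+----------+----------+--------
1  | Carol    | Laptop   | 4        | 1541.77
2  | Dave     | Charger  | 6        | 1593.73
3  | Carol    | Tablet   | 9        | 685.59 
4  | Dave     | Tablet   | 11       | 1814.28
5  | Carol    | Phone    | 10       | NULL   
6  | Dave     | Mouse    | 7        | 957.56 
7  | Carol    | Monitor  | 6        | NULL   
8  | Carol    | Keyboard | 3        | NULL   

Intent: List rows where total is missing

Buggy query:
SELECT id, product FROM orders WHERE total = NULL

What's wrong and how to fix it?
Bug: Comparing to NULL with '=' never matches; NULL = NULL is unknown, not true

Fix: Replace '= NULL' with 'IS NULL'

Corrected query:
SELECT id, product FROM orders WHERE total IS NULL

Result:
id | product 
---+---------
5  | Phone   
7  | Monitor 
8  | Keyboard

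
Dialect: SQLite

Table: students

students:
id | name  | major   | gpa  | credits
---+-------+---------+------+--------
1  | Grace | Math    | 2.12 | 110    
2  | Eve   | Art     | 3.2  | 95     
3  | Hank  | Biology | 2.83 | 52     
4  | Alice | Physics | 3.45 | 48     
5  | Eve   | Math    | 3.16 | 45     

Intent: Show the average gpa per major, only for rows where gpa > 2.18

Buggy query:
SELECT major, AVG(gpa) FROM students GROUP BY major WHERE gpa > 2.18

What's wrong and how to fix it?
Bug: Row-level WHERE must come before GROUP BY in the clause order

Fix: Move the WHERE clause before GROUP BY

Corrected query:
SELECT major, AVG(gpa) FROM students WHERE gpa > 2.18 GROUP BY major

Result:
major   | AVG(gpa)
--------+---------
Art     | 3.2     
Biology | 2.83    
Math    | 3.16    
Physics | 3.45    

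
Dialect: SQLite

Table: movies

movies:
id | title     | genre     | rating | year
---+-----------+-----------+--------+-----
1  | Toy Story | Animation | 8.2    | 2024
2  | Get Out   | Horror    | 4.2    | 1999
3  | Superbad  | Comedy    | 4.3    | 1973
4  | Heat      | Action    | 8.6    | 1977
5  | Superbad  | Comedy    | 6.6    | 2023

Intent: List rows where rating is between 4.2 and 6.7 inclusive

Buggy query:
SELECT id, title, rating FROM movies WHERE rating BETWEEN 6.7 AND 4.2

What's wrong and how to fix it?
Bug: BETWEEN expects the lower bound first; with 6.7 AND 4.2 the range is empty

Fix: Swap the bounds so the smaller value comes first

Corrected query:
SELECT id, title, rating FROM movies WHERE rating BETWEEN 4.2 AND 6.7

Result:
id | title    | rating
---+----------+-------
2  | Get Out  | 4.2   
3  | Superbad | 4.3   
5  | Superbad | 6.6   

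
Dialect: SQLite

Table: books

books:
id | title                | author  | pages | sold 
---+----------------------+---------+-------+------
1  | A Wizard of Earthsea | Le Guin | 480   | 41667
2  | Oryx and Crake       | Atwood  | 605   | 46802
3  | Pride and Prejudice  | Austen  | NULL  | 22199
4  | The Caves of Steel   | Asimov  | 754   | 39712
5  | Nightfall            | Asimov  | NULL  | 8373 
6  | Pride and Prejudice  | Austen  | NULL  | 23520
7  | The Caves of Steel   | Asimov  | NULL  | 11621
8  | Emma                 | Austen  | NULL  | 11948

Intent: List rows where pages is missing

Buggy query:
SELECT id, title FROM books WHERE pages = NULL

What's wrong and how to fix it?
Bug: '= NULL' is always unknown in SQL three-valued logic, so no rows match

Fix: Use IS NULL to test for NULL

Corrected query:
SELECT id, title FROM books WHERE pages IS NULL

Result:
id | title              
---+--------------------
3  | Pride and Prejudice
5  | Nightfall          
6  | Pride and Prejudice
7  | The Caves of Steel 
8  | Emma               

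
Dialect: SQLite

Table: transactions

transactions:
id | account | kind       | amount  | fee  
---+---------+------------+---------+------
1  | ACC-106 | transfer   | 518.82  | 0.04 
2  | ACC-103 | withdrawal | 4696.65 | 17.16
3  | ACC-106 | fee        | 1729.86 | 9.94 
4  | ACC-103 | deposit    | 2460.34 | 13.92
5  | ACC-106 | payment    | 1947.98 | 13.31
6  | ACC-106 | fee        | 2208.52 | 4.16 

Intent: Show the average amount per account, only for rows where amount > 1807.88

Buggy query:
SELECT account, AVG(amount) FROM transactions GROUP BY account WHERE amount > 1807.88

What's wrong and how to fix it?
Bug: WHERE cannot follow GROUP BY

Fix: Place WHERE between FROM and GROUP BY

Corrected query:
SELECT account, AVG(amount) FROM transactions WHERE amount > 1807.88 GROUP BY account

Result:
account | AVG(amount)
--------+------------
ACC-103 | 3578.495   
ACC-106 | 2078.25    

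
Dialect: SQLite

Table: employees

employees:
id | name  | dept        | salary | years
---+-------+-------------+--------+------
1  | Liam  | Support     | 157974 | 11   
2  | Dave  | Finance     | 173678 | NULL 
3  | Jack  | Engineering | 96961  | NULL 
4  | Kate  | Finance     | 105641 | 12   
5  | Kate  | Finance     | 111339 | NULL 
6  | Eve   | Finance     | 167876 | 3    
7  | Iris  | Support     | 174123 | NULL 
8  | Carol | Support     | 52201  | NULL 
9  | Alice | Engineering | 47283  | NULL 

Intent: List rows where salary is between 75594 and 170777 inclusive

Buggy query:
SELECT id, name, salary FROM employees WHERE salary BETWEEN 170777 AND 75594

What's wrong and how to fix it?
Bug: BETWEEN expects the lower bound first; with 170777 AND 75594 the range is empty

Fix: Swap the bounds so the smaller value comes first

Corrected query:
SELECT id, name, salary FROM employees WHERE salary BETWEEN 75594 AND 170777

Result:
id | name | salary
---+------+-------
1  | Liam | 157974
3  | Jack | 96961 
4  | Kate | 105641
5  | Kate | 111339
6  | Eve  | 167876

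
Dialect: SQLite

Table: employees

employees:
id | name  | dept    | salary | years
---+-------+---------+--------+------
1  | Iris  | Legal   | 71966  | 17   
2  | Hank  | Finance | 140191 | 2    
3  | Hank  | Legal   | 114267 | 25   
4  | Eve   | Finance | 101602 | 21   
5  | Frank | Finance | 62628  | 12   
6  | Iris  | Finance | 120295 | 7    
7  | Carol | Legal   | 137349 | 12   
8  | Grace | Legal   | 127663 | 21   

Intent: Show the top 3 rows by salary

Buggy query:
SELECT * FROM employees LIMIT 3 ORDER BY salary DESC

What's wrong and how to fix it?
Bug: LIMIT must come after ORDER BY

Fix: Swap the clauses: ORDER BY first, then LIMIT

Corrected query:
SELECT * FROM employees ORDER BY salary DESC LIMIT 3

Result:
id | name  | dept    | salary | years
---+-------+---------+--------+------
2  | Hank  | Finance | 140191 | 2    
7  | Carol | Legal   | 137349 | 12   
8  | Grace | Legal   | 127663 | 21   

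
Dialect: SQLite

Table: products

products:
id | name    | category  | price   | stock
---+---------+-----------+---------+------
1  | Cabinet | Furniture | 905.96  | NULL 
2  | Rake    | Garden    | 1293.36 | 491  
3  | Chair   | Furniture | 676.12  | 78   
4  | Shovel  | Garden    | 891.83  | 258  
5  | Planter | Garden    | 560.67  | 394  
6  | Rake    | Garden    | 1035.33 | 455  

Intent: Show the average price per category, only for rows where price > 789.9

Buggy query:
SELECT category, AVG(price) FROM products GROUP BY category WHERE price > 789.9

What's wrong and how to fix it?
Bug: Row-level WHERE must come before GROUP BY in the clause order

Fix: Place WHERE between FROM and GROUP BY

Corrected query:
SELECT category, AVG(price) FROM products WHERE price > 789.9 GROUP BY category

Result:
category  | AVG(price) 
----------+------------
Furniture | 905.96     
Garden    | 1073.506667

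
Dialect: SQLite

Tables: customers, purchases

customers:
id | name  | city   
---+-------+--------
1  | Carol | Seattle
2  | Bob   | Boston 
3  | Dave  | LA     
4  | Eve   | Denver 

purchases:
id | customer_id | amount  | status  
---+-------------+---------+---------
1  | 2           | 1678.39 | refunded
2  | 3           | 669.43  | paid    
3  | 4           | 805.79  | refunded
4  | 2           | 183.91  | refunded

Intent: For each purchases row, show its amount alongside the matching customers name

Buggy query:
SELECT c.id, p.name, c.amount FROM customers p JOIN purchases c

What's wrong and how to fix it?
Bug: JOIN with no ON clause produces a cartesian product; every purchases row pairs with every customers row

Fix: Add ON c.customer_id = p.id to the JOIN

Corrected query:
SELECT c.id, p.name, c.amount FROM customers p JOIN purchases c ON c.customer_id = p.id

Result:
id | name | amount 
---+------+--------
1  | Bob  | 1678.39
2  | Dave | 669.43 
3  | Eve  | 805.79 
4  | Bob  | 183.91 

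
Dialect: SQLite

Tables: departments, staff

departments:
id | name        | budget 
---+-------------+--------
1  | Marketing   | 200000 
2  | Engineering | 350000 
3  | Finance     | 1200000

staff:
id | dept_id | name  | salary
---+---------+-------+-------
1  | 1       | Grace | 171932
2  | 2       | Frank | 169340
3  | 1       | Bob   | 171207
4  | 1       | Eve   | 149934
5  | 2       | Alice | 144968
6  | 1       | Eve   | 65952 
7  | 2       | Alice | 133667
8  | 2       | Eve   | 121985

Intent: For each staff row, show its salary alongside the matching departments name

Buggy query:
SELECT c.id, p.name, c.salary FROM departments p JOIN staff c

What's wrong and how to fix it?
Bug: JOIN with no ON clause produces a cartesian product; every staff row pairs with every departments row

Fix: Specify the join condition linking the foreign key to the parent id

Corrected query:
SELECT c.id, p.name, c.salary FROM departments p JOIN staff c ON c.dept_id = p.id

Result:
id | name        | salary
---+-------------+-------
1  | Marketing   | 171932
2  | Engineering | 169340
3  | Marketing   | 171207
4  | Marketing   | 149934
5  | Engineering | 144968
6  | Marketing   | 65952 
7  | Engineering | 133667
8  | Engineering | 121985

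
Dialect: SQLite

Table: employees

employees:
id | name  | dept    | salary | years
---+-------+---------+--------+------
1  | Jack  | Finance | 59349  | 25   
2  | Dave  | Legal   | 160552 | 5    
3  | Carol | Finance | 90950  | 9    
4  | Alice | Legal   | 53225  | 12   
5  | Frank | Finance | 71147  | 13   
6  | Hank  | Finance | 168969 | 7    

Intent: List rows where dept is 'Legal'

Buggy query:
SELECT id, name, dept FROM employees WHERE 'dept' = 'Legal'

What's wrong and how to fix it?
Bug: 'dept' in single quotes is a string literal, not the column; the comparison is literal-vs-literal and never true

Fix: Remove the quotes around the column name (or use double quotes for an identifier)

Corrected query:
SELECT id, name, dept FROM employees WHERE dept = 'Legal'

Result:
id | name  | dept 
---+-------+------
2  | Dave  | Legal
4  | Alice | Legal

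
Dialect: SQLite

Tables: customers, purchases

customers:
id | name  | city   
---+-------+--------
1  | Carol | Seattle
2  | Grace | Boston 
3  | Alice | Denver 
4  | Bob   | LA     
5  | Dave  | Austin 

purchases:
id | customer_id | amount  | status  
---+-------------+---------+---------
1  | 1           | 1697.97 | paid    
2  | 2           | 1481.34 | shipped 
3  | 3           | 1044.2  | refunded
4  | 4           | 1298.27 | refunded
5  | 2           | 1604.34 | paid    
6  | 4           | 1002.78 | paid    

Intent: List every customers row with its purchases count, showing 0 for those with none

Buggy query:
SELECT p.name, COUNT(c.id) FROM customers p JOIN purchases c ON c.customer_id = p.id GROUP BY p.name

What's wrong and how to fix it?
Bug: INNER JOIN drops customers rows that have no matching purchases rows

Fix: Use LEFT JOIN so parents without children still appear (COUNT(c.id) gives 0)

Corrected query:
SELECT p.name, COUNT(c.id) FROM customers p LEFT JOIN purchases c ON c.customer_id = p.id GROUP BY p.name

Result:
name  | COUNT(c.id)
------+------------
Alice | 1          
Bob   | 2          
Carol | 1          
Dave  | 0          
Grace | 2          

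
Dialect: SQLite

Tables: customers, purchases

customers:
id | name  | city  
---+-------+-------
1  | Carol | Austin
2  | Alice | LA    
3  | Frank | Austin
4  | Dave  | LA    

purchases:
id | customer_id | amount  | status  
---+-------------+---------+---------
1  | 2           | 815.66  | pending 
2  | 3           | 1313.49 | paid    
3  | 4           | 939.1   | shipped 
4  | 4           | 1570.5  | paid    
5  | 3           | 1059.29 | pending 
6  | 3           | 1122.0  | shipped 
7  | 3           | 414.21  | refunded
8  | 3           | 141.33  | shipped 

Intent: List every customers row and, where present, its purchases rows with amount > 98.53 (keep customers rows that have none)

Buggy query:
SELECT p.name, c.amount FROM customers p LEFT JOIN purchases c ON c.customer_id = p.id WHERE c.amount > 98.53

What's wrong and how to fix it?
Bug: A WHERE condition on the right-hand table after LEFT JOIN drops unmatched parents

Fix: Put 'c.amount > 98.53' in the JOIN's ON clause instead of WHERE

Corrected query:
SELECT p.name, c.amount FROM customers p LEFT JOIN purchases c ON c.customer_id = p.id AND c.amount > 98.53

Result:
name  | amount 
------+--------
Carol | NULL   
Alice | 815.66 
Frank | 141.33 
Frank | 414.21 
Frank | 1059.29
Frank | 1122   
Frank | 1313.49
Dave  | 939.1  
Dave  | 1570.5 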